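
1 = 1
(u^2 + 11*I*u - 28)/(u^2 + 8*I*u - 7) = (u + 4*I)/(u + I)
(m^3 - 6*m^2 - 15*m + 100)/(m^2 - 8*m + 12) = (m^3 - 6*m^2 - 15*m + 100)/(m^2 - 8*m + 12)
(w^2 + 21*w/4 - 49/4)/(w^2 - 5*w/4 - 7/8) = 2*(w + 7)/(2*w + 1)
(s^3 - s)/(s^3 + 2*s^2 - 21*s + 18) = s*(s + 1)/(s^2 + 3*s - 18)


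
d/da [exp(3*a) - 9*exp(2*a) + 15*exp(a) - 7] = 3*(exp(2*a) - 6*exp(a) + 5)*exp(a)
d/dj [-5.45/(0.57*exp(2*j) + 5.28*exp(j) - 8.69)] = (6.213*exp(j) + 28.776)*exp(j)/(0.57*exp(2*j) + 5.28*exp(j) - 8.69)^2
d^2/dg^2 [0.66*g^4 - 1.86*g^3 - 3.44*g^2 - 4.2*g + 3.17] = 7.92*g^2 - 11.16*g - 6.88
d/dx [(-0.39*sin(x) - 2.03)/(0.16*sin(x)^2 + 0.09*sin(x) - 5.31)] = (0.0624*sin(x)^2 + 0.6496*sin(x) + 2.2536)*cos(x)/(0.0256*sin(x)^4 + 0.0288*sin(x)^3 - 1.6911*sin(x)^2 - 0.9558*sin(x) + 28.1961)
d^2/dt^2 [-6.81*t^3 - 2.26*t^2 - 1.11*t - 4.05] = -40.86*t - 4.52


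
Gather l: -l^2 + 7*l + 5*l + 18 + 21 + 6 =-l^2 + 12*l + 45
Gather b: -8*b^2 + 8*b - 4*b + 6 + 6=-8*b^2 + 4*b + 12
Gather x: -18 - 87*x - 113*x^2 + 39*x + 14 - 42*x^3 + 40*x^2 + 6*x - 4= -42*x^3 - 73*x^2 - 42*x - 8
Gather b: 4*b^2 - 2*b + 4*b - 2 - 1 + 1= 4*b^2 + 2*b - 2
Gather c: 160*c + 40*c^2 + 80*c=40*c^2 + 240*c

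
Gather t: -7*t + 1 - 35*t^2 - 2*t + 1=-35*t^2 - 9*t + 2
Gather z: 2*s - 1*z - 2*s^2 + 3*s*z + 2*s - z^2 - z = -2*s^2 + 4*s - z^2 + z*(3*s - 2)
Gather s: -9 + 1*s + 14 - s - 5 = 0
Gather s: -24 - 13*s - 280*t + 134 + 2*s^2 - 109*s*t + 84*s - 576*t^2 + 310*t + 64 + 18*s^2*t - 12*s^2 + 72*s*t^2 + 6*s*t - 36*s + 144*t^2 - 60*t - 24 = s^2*(18*t - 10) + s*(72*t^2 - 103*t + 35) - 432*t^2 - 30*t + 150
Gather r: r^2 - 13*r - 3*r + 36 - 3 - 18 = r^2 - 16*r + 15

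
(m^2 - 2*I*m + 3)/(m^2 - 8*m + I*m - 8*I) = (m - 3*I)/(m - 8)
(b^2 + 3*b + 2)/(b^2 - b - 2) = (b + 2)/(b - 2)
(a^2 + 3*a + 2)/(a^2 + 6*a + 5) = (a + 2)/(a + 5)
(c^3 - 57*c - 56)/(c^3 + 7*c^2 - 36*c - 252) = (c^2 - 7*c - 8)/(c^2 - 36)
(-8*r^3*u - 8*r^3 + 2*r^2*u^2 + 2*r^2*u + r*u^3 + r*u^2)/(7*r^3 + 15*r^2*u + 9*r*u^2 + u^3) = r*(-8*r^2*u - 8*r^2 + 2*r*u^2 + 2*r*u + u^3 + u^2)/(7*r^3 + 15*r^2*u + 9*r*u^2 + u^3)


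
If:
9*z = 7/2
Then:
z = 7/18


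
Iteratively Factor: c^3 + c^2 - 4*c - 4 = (c - 2)*(c^2 + 3*c + 2) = (c - 2)*(c + 1)*(c + 2)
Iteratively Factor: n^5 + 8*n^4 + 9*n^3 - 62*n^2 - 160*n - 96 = (n + 2)*(n^4 + 6*n^3 - 3*n^2 - 56*n - 48) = (n - 3)*(n + 2)*(n^3 + 9*n^2 + 24*n + 16) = (n - 3)*(n + 2)*(n + 4)*(n^2 + 5*n + 4) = (n - 3)*(n + 1)*(n + 2)*(n + 4)*(n + 4)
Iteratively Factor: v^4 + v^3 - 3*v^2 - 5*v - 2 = (v + 1)*(v^3 - 3*v - 2) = (v + 1)^2*(v^2 - v - 2) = (v + 1)^3*(v - 2)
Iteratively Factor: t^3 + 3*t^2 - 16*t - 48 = (t + 3)*(t^2 - 16) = (t - 4)*(t + 3)*(t + 4)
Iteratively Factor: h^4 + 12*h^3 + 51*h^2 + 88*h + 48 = (h + 4)*(h^3 + 8*h^2 + 19*h + 12) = (h + 4)^2*(h^2 + 4*h + 3) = (h + 3)*(h + 4)^2*(h + 1)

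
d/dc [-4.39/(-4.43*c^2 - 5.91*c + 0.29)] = (-38.8954*c - 25.9449)/(4.43*c^2 + 5.91*c - 0.29)^2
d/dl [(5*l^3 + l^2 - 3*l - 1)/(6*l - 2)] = (15*l^3 - 6*l^2 - l + 3)/(9*l^2 - 6*l + 1)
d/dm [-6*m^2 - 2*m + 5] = -12*m - 2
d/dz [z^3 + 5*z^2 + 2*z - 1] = 3*z^2 + 10*z + 2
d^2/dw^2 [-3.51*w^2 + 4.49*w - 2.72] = -7.02000000000000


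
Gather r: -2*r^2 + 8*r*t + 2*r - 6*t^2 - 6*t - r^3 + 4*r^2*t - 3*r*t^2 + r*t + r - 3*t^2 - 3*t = -r^3 + r^2*(4*t - 2) + r*(-3*t^2 + 9*t + 3) - 9*t^2 - 9*t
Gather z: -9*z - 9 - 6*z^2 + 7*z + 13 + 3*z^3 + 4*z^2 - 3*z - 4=3*z^3 - 2*z^2 - 5*z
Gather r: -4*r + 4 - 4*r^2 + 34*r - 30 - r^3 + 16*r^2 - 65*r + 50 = -r^3 + 12*r^2 - 35*r + 24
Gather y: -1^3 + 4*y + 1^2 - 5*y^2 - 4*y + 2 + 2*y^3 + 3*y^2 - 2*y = 2*y^3 - 2*y^2 - 2*y + 2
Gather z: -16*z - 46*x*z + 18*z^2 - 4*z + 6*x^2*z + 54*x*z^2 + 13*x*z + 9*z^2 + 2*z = z^2*(54*x + 27) + z*(6*x^2 - 33*x - 18)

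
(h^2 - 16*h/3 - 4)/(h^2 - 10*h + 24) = (h + 2/3)/(h - 4)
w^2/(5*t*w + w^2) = w/(5*t + w)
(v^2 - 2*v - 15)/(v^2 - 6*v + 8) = (v^2 - 2*v - 15)/(v^2 - 6*v + 8)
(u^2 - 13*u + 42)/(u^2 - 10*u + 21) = (u - 6)/(u - 3)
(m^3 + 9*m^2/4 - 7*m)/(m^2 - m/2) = (4*m^2 + 9*m - 28)/(2*(2*m - 1))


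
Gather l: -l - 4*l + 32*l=27*l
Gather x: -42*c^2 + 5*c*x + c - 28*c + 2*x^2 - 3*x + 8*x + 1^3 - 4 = -42*c^2 - 27*c + 2*x^2 + x*(5*c + 5) - 3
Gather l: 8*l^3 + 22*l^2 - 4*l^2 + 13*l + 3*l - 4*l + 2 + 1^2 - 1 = 8*l^3 + 18*l^2 + 12*l + 2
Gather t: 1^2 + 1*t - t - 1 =0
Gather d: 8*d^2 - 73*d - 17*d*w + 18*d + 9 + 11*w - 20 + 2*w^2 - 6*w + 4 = 8*d^2 + d*(-17*w - 55) + 2*w^2 + 5*w - 7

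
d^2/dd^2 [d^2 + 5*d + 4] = 2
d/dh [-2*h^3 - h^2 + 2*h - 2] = -6*h^2 - 2*h + 2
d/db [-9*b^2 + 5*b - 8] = 5 - 18*b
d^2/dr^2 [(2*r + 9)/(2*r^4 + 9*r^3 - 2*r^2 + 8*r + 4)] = 4*(24*r^7 + 324*r^6 + 1446*r^5 + 1923*r^4 - 652*r^3 + 594*r^2 - 678*r + 292)/(8*r^12 + 108*r^11 + 462*r^10 + 609*r^9 + 450*r^8 + 2292*r^7 + 388*r^6 + 1776*r^5 + 1488*r^4 + 560*r^3 + 672*r^2 + 384*r + 64)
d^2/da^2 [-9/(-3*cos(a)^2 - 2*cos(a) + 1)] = 9*(-72*sin(a)^4 + 68*sin(a)^2 + 41*cos(a) - 9*cos(3*a) + 32)/(2*(cos(a) + 1)^3*(3*cos(a) - 1)^3)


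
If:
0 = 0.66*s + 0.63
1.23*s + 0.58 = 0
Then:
No Solution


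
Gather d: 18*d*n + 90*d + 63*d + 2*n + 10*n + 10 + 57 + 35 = d*(18*n + 153) + 12*n + 102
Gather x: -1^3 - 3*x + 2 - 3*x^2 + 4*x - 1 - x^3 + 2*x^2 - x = -x^3 - x^2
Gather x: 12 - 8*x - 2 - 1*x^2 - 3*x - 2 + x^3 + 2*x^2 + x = x^3 + x^2 - 10*x + 8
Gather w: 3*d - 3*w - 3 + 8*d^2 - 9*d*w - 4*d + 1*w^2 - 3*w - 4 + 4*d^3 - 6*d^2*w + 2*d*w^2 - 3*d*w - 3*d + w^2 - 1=4*d^3 + 8*d^2 - 4*d + w^2*(2*d + 2) + w*(-6*d^2 - 12*d - 6) - 8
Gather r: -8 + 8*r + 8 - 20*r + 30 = 30 - 12*r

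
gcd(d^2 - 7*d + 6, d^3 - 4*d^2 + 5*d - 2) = d - 1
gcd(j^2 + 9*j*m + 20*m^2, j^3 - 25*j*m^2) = j + 5*m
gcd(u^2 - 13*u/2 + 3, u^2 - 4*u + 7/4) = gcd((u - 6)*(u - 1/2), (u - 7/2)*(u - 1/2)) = u - 1/2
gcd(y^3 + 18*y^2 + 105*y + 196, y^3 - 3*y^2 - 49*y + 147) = y + 7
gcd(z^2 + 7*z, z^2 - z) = z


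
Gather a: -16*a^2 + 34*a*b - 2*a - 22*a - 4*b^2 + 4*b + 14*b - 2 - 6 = -16*a^2 + a*(34*b - 24) - 4*b^2 + 18*b - 8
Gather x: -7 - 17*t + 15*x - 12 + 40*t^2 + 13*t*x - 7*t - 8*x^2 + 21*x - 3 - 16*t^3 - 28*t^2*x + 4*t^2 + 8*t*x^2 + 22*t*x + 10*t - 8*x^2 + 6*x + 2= -16*t^3 + 44*t^2 - 14*t + x^2*(8*t - 16) + x*(-28*t^2 + 35*t + 42) - 20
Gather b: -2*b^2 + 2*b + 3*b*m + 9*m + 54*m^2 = -2*b^2 + b*(3*m + 2) + 54*m^2 + 9*m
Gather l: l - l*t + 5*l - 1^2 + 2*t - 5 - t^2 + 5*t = l*(6 - t) - t^2 + 7*t - 6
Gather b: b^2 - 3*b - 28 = b^2 - 3*b - 28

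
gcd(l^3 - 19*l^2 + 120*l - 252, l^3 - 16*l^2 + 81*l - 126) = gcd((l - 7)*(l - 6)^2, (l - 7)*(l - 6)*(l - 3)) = l^2 - 13*l + 42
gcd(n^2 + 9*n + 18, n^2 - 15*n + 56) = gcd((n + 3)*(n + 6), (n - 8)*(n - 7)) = 1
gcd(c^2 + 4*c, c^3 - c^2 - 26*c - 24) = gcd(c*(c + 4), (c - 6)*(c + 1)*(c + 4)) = c + 4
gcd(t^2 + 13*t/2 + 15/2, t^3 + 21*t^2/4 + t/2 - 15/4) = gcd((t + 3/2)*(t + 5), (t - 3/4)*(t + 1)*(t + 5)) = t + 5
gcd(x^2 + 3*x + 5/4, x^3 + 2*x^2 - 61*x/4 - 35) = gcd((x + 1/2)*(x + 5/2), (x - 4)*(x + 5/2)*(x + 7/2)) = x + 5/2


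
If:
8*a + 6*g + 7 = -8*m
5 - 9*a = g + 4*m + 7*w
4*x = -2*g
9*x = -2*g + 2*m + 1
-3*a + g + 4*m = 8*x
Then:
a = -2/3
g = -7/12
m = 11/48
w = 32/21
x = 7/24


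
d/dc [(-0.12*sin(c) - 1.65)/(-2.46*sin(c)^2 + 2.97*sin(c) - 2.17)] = (-0.2952*sin(c)^2 - 8.118*sin(c) + 5.1609)*cos(c)/(6.0516*sin(c)^4 - 14.6124*sin(c)^3 + 19.4973*sin(c)^2 - 12.8898*sin(c) + 4.7089)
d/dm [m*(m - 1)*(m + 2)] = 3*m^2 + 2*m - 2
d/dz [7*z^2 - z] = 14*z - 1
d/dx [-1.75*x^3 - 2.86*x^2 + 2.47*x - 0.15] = -5.25*x^2 - 5.72*x + 2.47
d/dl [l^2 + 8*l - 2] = 2*l + 8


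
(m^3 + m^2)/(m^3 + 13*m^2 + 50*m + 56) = m^2*(m + 1)/(m^3 + 13*m^2 + 50*m + 56)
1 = 1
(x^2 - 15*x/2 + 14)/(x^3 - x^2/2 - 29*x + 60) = (2*x - 7)/(2*x^2 + 7*x - 30)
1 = 1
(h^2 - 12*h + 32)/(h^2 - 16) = (h - 8)/(h + 4)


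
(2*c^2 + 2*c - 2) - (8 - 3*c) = 2*c^2 + 5*c - 10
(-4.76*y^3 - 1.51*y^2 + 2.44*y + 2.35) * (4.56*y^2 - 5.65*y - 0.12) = -21.7056*y^5 + 20.0084*y^4 + 20.2291*y^3 - 2.8888*y^2 - 13.5703*y - 0.282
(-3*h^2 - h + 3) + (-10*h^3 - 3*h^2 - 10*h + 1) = -10*h^3 - 6*h^2 - 11*h + 4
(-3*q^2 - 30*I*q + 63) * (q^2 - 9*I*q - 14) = -3*q^4 - 3*I*q^3 - 165*q^2 - 147*I*q - 882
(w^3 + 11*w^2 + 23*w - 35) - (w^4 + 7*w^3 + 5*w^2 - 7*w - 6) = -w^4 - 6*w^3 + 6*w^2 + 30*w - 29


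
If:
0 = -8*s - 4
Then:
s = -1/2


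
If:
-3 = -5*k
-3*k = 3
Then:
No Solution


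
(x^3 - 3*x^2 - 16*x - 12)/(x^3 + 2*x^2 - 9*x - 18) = (x^2 - 5*x - 6)/(x^2 - 9)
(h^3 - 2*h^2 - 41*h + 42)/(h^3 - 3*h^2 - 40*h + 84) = (h - 1)/(h - 2)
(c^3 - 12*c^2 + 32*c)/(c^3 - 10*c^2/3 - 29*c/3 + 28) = 3*c*(c - 8)/(3*c^2 + 2*c - 21)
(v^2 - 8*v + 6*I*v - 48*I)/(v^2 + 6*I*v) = (v - 8)/v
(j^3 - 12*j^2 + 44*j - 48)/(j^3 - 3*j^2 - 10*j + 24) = (j - 6)/(j + 3)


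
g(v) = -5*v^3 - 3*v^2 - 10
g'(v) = -15*v^2 - 6*v = 3*v*(-5*v - 2)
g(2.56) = -113.55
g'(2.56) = -113.66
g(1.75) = -45.98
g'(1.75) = -56.44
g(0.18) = -10.13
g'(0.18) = -1.57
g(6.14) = -1280.48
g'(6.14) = -602.33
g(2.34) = -90.49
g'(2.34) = -96.17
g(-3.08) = 107.63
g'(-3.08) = -123.82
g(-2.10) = 23.08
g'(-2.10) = -53.55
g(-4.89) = 502.91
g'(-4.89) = -329.34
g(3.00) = -172.00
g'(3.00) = -153.00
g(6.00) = -1198.00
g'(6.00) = -576.00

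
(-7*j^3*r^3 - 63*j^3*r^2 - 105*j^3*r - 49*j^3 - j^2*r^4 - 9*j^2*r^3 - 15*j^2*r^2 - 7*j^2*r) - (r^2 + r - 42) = -7*j^3*r^3 - 63*j^3*r^2 - 105*j^3*r - 49*j^3 - j^2*r^4 - 9*j^2*r^3 - 15*j^2*r^2 - 7*j^2*r - r^2 - r + 42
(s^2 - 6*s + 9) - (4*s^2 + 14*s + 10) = -3*s^2 - 20*s - 1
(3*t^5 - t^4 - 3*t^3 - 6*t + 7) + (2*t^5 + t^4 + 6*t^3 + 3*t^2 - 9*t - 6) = 5*t^5 + 3*t^3 + 3*t^2 - 15*t + 1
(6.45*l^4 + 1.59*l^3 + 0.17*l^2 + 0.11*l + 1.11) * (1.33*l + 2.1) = 8.5785*l^5 + 15.6597*l^4 + 3.5651*l^3 + 0.5033*l^2 + 1.7073*l + 2.331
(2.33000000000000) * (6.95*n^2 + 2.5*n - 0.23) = 16.1935*n^2 + 5.825*n - 0.5359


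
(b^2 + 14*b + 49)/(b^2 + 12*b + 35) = (b + 7)/(b + 5)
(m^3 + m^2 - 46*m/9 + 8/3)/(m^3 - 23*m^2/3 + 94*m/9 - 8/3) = (3*m^2 + 7*m - 6)/(3*m^2 - 19*m + 6)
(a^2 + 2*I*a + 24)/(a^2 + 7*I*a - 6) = (a - 4*I)/(a + I)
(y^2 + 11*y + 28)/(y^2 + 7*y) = (y + 4)/y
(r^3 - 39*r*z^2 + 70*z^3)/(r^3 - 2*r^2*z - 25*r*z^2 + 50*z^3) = (r + 7*z)/(r + 5*z)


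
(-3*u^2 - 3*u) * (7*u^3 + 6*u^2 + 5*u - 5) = -21*u^5 - 39*u^4 - 33*u^3 + 15*u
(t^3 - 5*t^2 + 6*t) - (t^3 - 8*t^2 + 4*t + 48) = 3*t^2 + 2*t - 48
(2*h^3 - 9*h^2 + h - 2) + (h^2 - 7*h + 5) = 2*h^3 - 8*h^2 - 6*h + 3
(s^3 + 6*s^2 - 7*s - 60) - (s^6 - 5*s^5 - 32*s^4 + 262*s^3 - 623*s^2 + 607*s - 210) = -s^6 + 5*s^5 + 32*s^4 - 261*s^3 + 629*s^2 - 614*s + 150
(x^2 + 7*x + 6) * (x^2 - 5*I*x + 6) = x^4 + 7*x^3 - 5*I*x^3 + 12*x^2 - 35*I*x^2 + 42*x - 30*I*x + 36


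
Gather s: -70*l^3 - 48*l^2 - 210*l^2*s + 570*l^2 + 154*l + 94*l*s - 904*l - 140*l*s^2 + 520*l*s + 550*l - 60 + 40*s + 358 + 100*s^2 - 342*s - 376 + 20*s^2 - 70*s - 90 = -70*l^3 + 522*l^2 - 200*l + s^2*(120 - 140*l) + s*(-210*l^2 + 614*l - 372) - 168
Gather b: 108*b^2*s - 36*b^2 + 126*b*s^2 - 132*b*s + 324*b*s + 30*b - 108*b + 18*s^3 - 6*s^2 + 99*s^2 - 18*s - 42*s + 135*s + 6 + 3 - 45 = b^2*(108*s - 36) + b*(126*s^2 + 192*s - 78) + 18*s^3 + 93*s^2 + 75*s - 36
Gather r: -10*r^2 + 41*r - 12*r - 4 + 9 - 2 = -10*r^2 + 29*r + 3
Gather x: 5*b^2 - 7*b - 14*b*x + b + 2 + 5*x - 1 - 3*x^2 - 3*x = 5*b^2 - 6*b - 3*x^2 + x*(2 - 14*b) + 1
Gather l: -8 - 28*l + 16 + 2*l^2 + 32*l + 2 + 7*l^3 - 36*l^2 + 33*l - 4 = 7*l^3 - 34*l^2 + 37*l + 6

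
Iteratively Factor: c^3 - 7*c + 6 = (c - 2)*(c^2 + 2*c - 3) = (c - 2)*(c - 1)*(c + 3)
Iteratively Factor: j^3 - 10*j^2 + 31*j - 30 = (j - 2)*(j^2 - 8*j + 15) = (j - 3)*(j - 2)*(j - 5)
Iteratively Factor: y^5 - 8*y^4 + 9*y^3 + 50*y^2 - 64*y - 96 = (y - 3)*(y^4 - 5*y^3 - 6*y^2 + 32*y + 32) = (y - 3)*(y + 1)*(y^3 - 6*y^2 + 32) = (y - 3)*(y + 1)*(y + 2)*(y^2 - 8*y + 16) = (y - 4)*(y - 3)*(y + 1)*(y + 2)*(y - 4)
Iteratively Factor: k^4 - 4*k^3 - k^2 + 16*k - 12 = (k + 2)*(k^3 - 6*k^2 + 11*k - 6) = (k - 2)*(k + 2)*(k^2 - 4*k + 3) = (k - 2)*(k - 1)*(k + 2)*(k - 3)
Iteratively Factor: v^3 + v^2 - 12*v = (v - 3)*(v^2 + 4*v) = v*(v - 3)*(v + 4)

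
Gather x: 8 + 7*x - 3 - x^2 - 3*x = -x^2 + 4*x + 5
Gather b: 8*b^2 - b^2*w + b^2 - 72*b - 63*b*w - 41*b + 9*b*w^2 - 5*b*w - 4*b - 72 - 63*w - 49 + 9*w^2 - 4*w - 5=b^2*(9 - w) + b*(9*w^2 - 68*w - 117) + 9*w^2 - 67*w - 126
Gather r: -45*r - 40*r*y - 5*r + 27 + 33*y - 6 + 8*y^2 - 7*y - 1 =r*(-40*y - 50) + 8*y^2 + 26*y + 20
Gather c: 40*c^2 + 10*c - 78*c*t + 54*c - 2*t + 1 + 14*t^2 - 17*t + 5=40*c^2 + c*(64 - 78*t) + 14*t^2 - 19*t + 6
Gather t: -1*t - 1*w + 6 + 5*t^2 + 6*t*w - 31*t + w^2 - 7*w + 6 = 5*t^2 + t*(6*w - 32) + w^2 - 8*w + 12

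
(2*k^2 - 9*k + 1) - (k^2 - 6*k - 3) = k^2 - 3*k + 4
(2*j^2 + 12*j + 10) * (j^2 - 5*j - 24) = 2*j^4 + 2*j^3 - 98*j^2 - 338*j - 240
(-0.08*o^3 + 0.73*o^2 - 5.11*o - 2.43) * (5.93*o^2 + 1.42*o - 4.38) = -0.4744*o^5 + 4.2153*o^4 - 28.9153*o^3 - 24.8635*o^2 + 18.9312*o + 10.6434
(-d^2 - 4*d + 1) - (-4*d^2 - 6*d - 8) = 3*d^2 + 2*d + 9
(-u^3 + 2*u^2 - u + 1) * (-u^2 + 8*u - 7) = u^5 - 10*u^4 + 24*u^3 - 23*u^2 + 15*u - 7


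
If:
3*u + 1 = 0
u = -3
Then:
No Solution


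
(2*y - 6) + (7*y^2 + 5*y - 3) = 7*y^2 + 7*y - 9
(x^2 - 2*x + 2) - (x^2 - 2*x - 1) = 3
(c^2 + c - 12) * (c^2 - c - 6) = c^4 - 19*c^2 + 6*c + 72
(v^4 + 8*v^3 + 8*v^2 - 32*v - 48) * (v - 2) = v^5 + 6*v^4 - 8*v^3 - 48*v^2 + 16*v + 96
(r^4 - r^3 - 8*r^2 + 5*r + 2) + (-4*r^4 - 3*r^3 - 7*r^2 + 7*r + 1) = -3*r^4 - 4*r^3 - 15*r^2 + 12*r + 3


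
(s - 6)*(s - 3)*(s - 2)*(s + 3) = s^4 - 8*s^3 + 3*s^2 + 72*s - 108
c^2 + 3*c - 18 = (c - 3)*(c + 6)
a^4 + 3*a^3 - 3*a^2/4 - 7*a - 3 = (a - 3/2)*(a + 1/2)*(a + 2)^2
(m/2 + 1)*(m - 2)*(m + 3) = m^3/2 + 3*m^2/2 - 2*m - 6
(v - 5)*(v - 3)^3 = v^4 - 14*v^3 + 72*v^2 - 162*v + 135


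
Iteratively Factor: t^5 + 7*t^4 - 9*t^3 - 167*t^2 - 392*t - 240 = (t - 5)*(t^4 + 12*t^3 + 51*t^2 + 88*t + 48) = (t - 5)*(t + 4)*(t^3 + 8*t^2 + 19*t + 12) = (t - 5)*(t + 4)^2*(t^2 + 4*t + 3) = (t - 5)*(t + 3)*(t + 4)^2*(t + 1)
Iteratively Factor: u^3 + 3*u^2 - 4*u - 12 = (u + 3)*(u^2 - 4) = (u + 2)*(u + 3)*(u - 2)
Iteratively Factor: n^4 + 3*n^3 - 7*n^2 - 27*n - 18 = (n + 3)*(n^3 - 7*n - 6) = (n + 1)*(n + 3)*(n^2 - n - 6) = (n + 1)*(n + 2)*(n + 3)*(n - 3)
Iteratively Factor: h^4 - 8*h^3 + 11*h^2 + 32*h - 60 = (h - 5)*(h^3 - 3*h^2 - 4*h + 12) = (h - 5)*(h - 3)*(h^2 - 4) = (h - 5)*(h - 3)*(h - 2)*(h + 2)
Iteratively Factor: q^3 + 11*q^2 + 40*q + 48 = (q + 4)*(q^2 + 7*q + 12) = (q + 3)*(q + 4)*(q + 4)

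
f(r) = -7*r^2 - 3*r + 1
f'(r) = -14*r - 3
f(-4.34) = -117.83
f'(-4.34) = 57.76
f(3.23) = -81.72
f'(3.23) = -48.22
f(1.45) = -18.07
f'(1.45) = -23.30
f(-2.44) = -33.36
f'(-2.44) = 31.16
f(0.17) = 0.29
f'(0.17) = -5.38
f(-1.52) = -10.61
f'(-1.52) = 18.28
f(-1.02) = -3.22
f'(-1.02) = 11.28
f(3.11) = -76.03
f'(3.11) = -46.54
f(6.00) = -269.00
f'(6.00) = -87.00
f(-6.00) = -233.00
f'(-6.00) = 81.00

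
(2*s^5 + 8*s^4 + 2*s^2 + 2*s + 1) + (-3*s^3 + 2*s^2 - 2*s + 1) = 2*s^5 + 8*s^4 - 3*s^3 + 4*s^2 + 2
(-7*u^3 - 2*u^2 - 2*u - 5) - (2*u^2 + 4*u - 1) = -7*u^3 - 4*u^2 - 6*u - 4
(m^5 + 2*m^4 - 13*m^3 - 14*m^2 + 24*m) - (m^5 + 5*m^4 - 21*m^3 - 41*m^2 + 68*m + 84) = -3*m^4 + 8*m^3 + 27*m^2 - 44*m - 84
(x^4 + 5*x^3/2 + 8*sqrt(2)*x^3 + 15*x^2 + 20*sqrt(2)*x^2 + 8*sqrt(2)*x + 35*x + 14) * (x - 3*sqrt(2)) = x^5 + 5*x^4/2 + 5*sqrt(2)*x^4 - 33*x^3 + 25*sqrt(2)*x^3/2 - 85*x^2 - 37*sqrt(2)*x^2 - 105*sqrt(2)*x - 34*x - 42*sqrt(2)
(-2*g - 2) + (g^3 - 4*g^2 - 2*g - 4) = g^3 - 4*g^2 - 4*g - 6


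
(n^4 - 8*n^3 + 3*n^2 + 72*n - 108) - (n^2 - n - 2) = n^4 - 8*n^3 + 2*n^2 + 73*n - 106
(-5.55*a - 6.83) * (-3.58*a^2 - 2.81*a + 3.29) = 19.869*a^3 + 40.0469*a^2 + 0.9328*a - 22.4707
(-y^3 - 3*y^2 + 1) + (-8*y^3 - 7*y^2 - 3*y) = -9*y^3 - 10*y^2 - 3*y + 1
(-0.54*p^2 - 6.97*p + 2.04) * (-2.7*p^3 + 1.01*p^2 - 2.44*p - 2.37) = 1.458*p^5 + 18.2736*p^4 - 11.2301*p^3 + 20.347*p^2 + 11.5413*p - 4.8348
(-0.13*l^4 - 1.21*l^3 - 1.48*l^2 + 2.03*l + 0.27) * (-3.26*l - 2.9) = 0.4238*l^5 + 4.3216*l^4 + 8.3338*l^3 - 2.3258*l^2 - 6.7672*l - 0.783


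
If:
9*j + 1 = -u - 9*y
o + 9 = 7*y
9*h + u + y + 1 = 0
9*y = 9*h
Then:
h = y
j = y/9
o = 7*y - 9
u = -10*y - 1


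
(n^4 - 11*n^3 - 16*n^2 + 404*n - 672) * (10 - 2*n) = -2*n^5 + 32*n^4 - 78*n^3 - 968*n^2 + 5384*n - 6720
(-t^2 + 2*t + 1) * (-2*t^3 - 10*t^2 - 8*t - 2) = 2*t^5 + 6*t^4 - 14*t^3 - 24*t^2 - 12*t - 2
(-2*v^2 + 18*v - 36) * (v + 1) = -2*v^3 + 16*v^2 - 18*v - 36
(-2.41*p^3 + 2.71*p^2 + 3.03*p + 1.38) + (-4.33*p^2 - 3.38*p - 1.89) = -2.41*p^3 - 1.62*p^2 - 0.35*p - 0.51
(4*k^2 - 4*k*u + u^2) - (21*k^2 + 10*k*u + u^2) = -17*k^2 - 14*k*u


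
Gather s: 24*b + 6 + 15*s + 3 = 24*b + 15*s + 9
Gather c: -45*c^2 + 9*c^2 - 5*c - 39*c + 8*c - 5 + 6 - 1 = -36*c^2 - 36*c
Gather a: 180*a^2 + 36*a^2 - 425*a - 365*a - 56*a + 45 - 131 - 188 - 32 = 216*a^2 - 846*a - 306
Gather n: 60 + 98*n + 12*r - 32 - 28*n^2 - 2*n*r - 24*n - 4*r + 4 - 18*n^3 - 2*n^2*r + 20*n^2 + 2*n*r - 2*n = -18*n^3 + n^2*(-2*r - 8) + 72*n + 8*r + 32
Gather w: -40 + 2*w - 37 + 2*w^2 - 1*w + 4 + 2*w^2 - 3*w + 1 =4*w^2 - 2*w - 72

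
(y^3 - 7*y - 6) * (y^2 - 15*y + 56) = y^5 - 15*y^4 + 49*y^3 + 99*y^2 - 302*y - 336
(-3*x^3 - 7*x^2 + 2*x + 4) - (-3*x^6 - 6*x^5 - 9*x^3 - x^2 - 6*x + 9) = 3*x^6 + 6*x^5 + 6*x^3 - 6*x^2 + 8*x - 5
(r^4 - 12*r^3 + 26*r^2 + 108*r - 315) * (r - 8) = r^5 - 20*r^4 + 122*r^3 - 100*r^2 - 1179*r + 2520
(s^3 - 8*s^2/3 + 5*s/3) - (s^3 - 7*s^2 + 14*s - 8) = 13*s^2/3 - 37*s/3 + 8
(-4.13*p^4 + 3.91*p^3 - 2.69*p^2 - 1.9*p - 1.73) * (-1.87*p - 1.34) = 7.7231*p^5 - 1.7775*p^4 - 0.2091*p^3 + 7.1576*p^2 + 5.7811*p + 2.3182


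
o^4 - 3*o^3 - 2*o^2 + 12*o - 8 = (o - 2)^2*(o - 1)*(o + 2)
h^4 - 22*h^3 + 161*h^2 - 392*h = h*(h - 8)*(h - 7)^2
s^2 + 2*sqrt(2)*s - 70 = (s - 5*sqrt(2))*(s + 7*sqrt(2))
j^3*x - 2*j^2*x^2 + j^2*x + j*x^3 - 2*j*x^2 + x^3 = (j - x)^2*(j*x + x)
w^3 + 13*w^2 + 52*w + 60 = (w + 2)*(w + 5)*(w + 6)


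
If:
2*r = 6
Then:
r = 3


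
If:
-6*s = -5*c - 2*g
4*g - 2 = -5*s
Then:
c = 17*s/10 - 1/5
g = 1/2 - 5*s/4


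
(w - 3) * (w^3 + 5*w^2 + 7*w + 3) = w^4 + 2*w^3 - 8*w^2 - 18*w - 9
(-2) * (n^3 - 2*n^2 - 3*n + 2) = -2*n^3 + 4*n^2 + 6*n - 4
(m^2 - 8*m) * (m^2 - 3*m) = m^4 - 11*m^3 + 24*m^2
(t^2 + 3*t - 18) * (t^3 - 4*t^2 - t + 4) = t^5 - t^4 - 31*t^3 + 73*t^2 + 30*t - 72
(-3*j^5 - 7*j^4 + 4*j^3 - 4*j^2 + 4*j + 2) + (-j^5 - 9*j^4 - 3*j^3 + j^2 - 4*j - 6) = -4*j^5 - 16*j^4 + j^3 - 3*j^2 - 4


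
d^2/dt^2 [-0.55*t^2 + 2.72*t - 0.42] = -1.10000000000000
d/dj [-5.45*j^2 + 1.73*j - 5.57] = 1.73 - 10.9*j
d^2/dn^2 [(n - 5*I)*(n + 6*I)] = 2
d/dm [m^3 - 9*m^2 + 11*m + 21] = 3*m^2 - 18*m + 11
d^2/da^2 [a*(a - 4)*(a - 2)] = 6*a - 12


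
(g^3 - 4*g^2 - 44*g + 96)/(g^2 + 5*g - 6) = (g^2 - 10*g + 16)/(g - 1)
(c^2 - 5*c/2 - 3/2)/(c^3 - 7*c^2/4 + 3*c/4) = 2*(2*c^2 - 5*c - 3)/(c*(4*c^2 - 7*c + 3))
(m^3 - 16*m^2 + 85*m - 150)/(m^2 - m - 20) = (m^2 - 11*m + 30)/(m + 4)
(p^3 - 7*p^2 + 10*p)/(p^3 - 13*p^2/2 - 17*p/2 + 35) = 2*p*(p - 5)/(2*p^2 - 9*p - 35)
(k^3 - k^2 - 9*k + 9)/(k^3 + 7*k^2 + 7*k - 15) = (k - 3)/(k + 5)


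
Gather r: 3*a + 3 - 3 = 3*a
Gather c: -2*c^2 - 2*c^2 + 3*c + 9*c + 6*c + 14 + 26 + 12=-4*c^2 + 18*c + 52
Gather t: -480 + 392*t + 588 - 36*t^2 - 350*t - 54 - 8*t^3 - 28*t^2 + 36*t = -8*t^3 - 64*t^2 + 78*t + 54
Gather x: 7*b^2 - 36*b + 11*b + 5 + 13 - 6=7*b^2 - 25*b + 12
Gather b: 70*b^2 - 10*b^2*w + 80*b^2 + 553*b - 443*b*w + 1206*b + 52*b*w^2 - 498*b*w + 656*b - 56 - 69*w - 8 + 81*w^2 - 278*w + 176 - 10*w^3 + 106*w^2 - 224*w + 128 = b^2*(150 - 10*w) + b*(52*w^2 - 941*w + 2415) - 10*w^3 + 187*w^2 - 571*w + 240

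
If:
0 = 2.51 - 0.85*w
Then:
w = 2.95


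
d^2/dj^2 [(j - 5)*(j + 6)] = 2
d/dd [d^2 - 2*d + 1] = 2*d - 2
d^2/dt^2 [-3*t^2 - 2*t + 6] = -6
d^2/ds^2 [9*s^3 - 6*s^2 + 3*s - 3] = 54*s - 12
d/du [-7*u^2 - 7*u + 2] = -14*u - 7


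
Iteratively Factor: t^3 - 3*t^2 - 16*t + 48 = (t - 4)*(t^2 + t - 12) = (t - 4)*(t - 3)*(t + 4)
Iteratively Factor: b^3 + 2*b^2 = (b + 2)*(b^2) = b*(b + 2)*(b)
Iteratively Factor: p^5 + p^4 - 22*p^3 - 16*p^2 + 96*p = (p + 3)*(p^4 - 2*p^3 - 16*p^2 + 32*p) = (p - 2)*(p + 3)*(p^3 - 16*p) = (p - 2)*(p + 3)*(p + 4)*(p^2 - 4*p) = (p - 4)*(p - 2)*(p + 3)*(p + 4)*(p)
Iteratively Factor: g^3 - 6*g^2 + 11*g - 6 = (g - 3)*(g^2 - 3*g + 2) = (g - 3)*(g - 1)*(g - 2)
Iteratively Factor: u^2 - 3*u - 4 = (u + 1)*(u - 4)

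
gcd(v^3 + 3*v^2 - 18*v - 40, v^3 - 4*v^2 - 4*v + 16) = v^2 - 2*v - 8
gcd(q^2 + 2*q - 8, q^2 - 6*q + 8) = q - 2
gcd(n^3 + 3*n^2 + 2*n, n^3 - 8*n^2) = n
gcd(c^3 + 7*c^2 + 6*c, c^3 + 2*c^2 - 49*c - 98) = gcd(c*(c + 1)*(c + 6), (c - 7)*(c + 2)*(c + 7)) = 1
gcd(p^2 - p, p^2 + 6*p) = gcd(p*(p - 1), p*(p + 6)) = p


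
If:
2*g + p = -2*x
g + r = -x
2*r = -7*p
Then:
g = -x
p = 0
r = 0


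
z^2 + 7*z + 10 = (z + 2)*(z + 5)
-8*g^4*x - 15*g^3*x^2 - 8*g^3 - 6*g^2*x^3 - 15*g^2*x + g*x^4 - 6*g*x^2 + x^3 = (-8*g + x)*(g + x)^2*(g*x + 1)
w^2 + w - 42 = (w - 6)*(w + 7)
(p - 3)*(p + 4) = p^2 + p - 12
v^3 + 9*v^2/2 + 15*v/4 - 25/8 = (v - 1/2)*(v + 5/2)^2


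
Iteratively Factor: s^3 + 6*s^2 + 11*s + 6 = (s + 1)*(s^2 + 5*s + 6) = (s + 1)*(s + 2)*(s + 3)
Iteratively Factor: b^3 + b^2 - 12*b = (b)*(b^2 + b - 12) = b*(b + 4)*(b - 3)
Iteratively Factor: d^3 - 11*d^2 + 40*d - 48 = (d - 4)*(d^2 - 7*d + 12) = (d - 4)^2*(d - 3)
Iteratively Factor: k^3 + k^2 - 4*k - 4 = (k - 2)*(k^2 + 3*k + 2) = (k - 2)*(k + 2)*(k + 1)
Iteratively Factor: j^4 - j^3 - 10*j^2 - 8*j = (j)*(j^3 - j^2 - 10*j - 8) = j*(j + 2)*(j^2 - 3*j - 4) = j*(j - 4)*(j + 2)*(j + 1)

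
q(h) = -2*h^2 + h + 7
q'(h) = 1 - 4*h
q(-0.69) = 5.36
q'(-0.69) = 3.76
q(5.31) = -44.08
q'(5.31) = -20.24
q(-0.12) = 6.85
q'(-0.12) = 1.48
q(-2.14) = -4.30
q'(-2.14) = 9.56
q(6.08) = -60.85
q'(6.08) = -23.32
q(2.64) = -4.30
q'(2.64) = -9.56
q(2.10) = 0.28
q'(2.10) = -7.40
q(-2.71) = -10.40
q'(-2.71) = 11.84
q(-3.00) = -14.00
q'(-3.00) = 13.00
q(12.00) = -269.00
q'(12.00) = -47.00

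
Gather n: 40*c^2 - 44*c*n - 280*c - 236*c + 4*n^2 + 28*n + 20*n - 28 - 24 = 40*c^2 - 516*c + 4*n^2 + n*(48 - 44*c) - 52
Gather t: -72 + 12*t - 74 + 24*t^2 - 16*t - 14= 24*t^2 - 4*t - 160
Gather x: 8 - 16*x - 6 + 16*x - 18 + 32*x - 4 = 32*x - 20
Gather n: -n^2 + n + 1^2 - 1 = -n^2 + n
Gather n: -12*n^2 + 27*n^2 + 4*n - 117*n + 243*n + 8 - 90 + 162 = 15*n^2 + 130*n + 80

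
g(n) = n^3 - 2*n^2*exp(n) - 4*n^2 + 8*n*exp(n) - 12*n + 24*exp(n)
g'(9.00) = -761530.89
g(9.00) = -534506.54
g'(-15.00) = 783.00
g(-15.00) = -4095.00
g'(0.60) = 45.65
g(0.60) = 42.74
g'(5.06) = 187.09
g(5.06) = 2058.09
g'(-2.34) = 24.27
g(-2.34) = -7.18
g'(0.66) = 49.36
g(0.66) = 45.59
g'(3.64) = 762.78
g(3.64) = 965.59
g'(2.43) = 326.02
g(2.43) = 320.85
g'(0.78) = 57.54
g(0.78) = 51.99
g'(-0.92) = 8.51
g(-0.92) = 12.83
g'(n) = -2*n^2*exp(n) + 3*n^2 + 4*n*exp(n) - 8*n + 32*exp(n) - 12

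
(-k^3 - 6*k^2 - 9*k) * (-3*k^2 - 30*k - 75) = 3*k^5 + 48*k^4 + 282*k^3 + 720*k^2 + 675*k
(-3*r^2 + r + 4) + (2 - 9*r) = -3*r^2 - 8*r + 6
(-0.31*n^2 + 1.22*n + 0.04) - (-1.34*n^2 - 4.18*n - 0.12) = 1.03*n^2 + 5.4*n + 0.16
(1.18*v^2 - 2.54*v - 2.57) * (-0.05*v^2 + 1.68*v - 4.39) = -0.059*v^4 + 2.1094*v^3 - 9.3189*v^2 + 6.833*v + 11.2823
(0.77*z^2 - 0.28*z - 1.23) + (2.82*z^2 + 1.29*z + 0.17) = 3.59*z^2 + 1.01*z - 1.06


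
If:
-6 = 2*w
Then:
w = -3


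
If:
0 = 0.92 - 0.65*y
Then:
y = 1.42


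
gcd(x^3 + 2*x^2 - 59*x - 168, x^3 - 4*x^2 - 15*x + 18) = x + 3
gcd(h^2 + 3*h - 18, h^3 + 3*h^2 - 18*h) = h^2 + 3*h - 18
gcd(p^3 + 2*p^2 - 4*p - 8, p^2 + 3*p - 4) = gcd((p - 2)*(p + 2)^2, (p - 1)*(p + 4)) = 1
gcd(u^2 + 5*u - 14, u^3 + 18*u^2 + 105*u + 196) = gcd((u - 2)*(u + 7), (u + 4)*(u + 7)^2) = u + 7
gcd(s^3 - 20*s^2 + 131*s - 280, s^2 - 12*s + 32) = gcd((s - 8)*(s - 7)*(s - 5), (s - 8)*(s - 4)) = s - 8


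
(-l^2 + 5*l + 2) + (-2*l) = -l^2 + 3*l + 2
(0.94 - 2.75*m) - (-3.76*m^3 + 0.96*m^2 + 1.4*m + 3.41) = 3.76*m^3 - 0.96*m^2 - 4.15*m - 2.47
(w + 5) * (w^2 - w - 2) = w^3 + 4*w^2 - 7*w - 10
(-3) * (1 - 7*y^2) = 21*y^2 - 3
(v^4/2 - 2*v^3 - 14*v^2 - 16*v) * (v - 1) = v^5/2 - 5*v^4/2 - 12*v^3 - 2*v^2 + 16*v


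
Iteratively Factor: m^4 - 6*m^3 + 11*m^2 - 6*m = (m - 3)*(m^3 - 3*m^2 + 2*m) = (m - 3)*(m - 2)*(m^2 - m) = m*(m - 3)*(m - 2)*(m - 1)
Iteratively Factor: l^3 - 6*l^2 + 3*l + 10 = (l - 5)*(l^2 - l - 2) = (l - 5)*(l - 2)*(l + 1)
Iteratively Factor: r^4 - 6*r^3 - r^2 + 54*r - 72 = (r + 3)*(r^3 - 9*r^2 + 26*r - 24) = (r - 2)*(r + 3)*(r^2 - 7*r + 12) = (r - 4)*(r - 2)*(r + 3)*(r - 3)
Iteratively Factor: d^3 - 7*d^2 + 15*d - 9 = (d - 3)*(d^2 - 4*d + 3) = (d - 3)*(d - 1)*(d - 3)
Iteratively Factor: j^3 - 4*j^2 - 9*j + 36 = (j - 3)*(j^2 - j - 12) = (j - 4)*(j - 3)*(j + 3)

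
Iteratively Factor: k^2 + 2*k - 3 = (k - 1)*(k + 3)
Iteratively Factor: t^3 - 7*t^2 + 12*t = (t - 3)*(t^2 - 4*t) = t*(t - 3)*(t - 4)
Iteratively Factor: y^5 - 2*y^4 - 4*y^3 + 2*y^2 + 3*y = (y + 1)*(y^4 - 3*y^3 - y^2 + 3*y) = (y + 1)^2*(y^3 - 4*y^2 + 3*y) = y*(y + 1)^2*(y^2 - 4*y + 3) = y*(y - 3)*(y + 1)^2*(y - 1)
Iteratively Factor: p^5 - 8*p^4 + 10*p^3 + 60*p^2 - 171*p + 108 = (p - 4)*(p^4 - 4*p^3 - 6*p^2 + 36*p - 27) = (p - 4)*(p + 3)*(p^3 - 7*p^2 + 15*p - 9) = (p - 4)*(p - 3)*(p + 3)*(p^2 - 4*p + 3) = (p - 4)*(p - 3)*(p - 1)*(p + 3)*(p - 3)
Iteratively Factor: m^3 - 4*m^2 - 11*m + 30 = (m + 3)*(m^2 - 7*m + 10) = (m - 2)*(m + 3)*(m - 5)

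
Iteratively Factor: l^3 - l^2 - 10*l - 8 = (l - 4)*(l^2 + 3*l + 2) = (l - 4)*(l + 1)*(l + 2)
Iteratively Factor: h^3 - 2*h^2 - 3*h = (h - 3)*(h^2 + h) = h*(h - 3)*(h + 1)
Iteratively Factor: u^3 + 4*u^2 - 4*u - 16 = (u - 2)*(u^2 + 6*u + 8) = (u - 2)*(u + 2)*(u + 4)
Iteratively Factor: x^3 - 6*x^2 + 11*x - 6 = (x - 1)*(x^2 - 5*x + 6) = (x - 3)*(x - 1)*(x - 2)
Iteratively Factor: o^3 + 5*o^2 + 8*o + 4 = (o + 2)*(o^2 + 3*o + 2) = (o + 1)*(o + 2)*(o + 2)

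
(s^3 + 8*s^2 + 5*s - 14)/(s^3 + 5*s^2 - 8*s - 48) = (s^3 + 8*s^2 + 5*s - 14)/(s^3 + 5*s^2 - 8*s - 48)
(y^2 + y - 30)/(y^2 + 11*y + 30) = (y - 5)/(y + 5)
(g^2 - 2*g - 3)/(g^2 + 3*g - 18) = (g + 1)/(g + 6)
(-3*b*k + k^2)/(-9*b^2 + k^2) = k/(3*b + k)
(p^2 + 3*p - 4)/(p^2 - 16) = (p - 1)/(p - 4)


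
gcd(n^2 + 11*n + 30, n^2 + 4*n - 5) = n + 5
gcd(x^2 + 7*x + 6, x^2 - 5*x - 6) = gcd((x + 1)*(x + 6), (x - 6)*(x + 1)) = x + 1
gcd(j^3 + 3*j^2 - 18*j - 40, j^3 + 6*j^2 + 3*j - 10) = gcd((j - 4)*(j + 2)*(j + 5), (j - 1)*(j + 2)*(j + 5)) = j^2 + 7*j + 10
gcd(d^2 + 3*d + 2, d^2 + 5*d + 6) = d + 2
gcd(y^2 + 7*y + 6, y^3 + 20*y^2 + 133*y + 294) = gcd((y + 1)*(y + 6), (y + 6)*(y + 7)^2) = y + 6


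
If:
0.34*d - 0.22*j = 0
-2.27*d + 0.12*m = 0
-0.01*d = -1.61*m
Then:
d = 0.00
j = 0.00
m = 0.00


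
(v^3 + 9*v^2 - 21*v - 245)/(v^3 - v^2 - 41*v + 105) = (v + 7)/(v - 3)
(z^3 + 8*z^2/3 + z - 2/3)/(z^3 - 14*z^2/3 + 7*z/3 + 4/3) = (3*z^3 + 8*z^2 + 3*z - 2)/(3*z^3 - 14*z^2 + 7*z + 4)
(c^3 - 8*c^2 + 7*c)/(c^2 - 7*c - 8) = c*(-c^2 + 8*c - 7)/(-c^2 + 7*c + 8)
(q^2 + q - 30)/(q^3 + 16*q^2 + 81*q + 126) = (q - 5)/(q^2 + 10*q + 21)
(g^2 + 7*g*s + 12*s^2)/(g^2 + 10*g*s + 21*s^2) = (g + 4*s)/(g + 7*s)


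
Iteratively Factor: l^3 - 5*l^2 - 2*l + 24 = (l + 2)*(l^2 - 7*l + 12) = (l - 3)*(l + 2)*(l - 4)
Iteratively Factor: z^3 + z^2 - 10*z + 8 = (z - 2)*(z^2 + 3*z - 4) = (z - 2)*(z - 1)*(z + 4)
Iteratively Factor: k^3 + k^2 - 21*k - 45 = (k + 3)*(k^2 - 2*k - 15) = (k - 5)*(k + 3)*(k + 3)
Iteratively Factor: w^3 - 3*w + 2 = (w + 2)*(w^2 - 2*w + 1) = (w - 1)*(w + 2)*(w - 1)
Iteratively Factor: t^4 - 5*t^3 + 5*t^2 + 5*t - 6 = (t - 2)*(t^3 - 3*t^2 - t + 3) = (t - 2)*(t + 1)*(t^2 - 4*t + 3) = (t - 3)*(t - 2)*(t + 1)*(t - 1)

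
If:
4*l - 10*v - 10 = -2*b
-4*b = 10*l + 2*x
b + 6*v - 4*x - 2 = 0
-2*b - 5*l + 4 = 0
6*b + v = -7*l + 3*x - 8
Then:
No Solution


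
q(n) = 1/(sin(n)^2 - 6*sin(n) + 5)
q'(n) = (-2*sin(n)*cos(n) + 6*cos(n))/(sin(n)^2 - 6*sin(n) + 5)^2 = 2*(3 - sin(n))*cos(n)/(sin(n)^2 - 6*sin(n) + 5)^2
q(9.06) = 0.33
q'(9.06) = -0.55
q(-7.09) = 0.10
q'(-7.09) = 0.05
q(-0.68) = 0.11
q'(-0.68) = 0.07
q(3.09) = 0.21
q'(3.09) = -0.27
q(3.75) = 0.11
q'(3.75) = -0.08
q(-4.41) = 5.45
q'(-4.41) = -36.16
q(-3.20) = 0.21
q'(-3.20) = -0.27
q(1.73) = 19.71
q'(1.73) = -247.82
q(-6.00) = 0.29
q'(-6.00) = 0.45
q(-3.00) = 0.17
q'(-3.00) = -0.18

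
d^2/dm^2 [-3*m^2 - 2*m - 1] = -6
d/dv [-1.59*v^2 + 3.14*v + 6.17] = 3.14 - 3.18*v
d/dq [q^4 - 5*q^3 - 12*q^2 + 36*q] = 4*q^3 - 15*q^2 - 24*q + 36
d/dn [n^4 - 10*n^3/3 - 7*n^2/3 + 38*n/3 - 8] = 4*n^3 - 10*n^2 - 14*n/3 + 38/3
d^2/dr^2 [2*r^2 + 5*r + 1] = 4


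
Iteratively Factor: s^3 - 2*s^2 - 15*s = (s)*(s^2 - 2*s - 15) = s*(s + 3)*(s - 5)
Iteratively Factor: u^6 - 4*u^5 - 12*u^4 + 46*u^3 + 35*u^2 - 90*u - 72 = (u + 1)*(u^5 - 5*u^4 - 7*u^3 + 53*u^2 - 18*u - 72) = (u + 1)^2*(u^4 - 6*u^3 - u^2 + 54*u - 72) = (u - 3)*(u + 1)^2*(u^3 - 3*u^2 - 10*u + 24) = (u - 3)*(u + 1)^2*(u + 3)*(u^2 - 6*u + 8) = (u - 4)*(u - 3)*(u + 1)^2*(u + 3)*(u - 2)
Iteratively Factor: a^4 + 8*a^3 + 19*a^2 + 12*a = (a + 4)*(a^3 + 4*a^2 + 3*a) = (a + 3)*(a + 4)*(a^2 + a) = (a + 1)*(a + 3)*(a + 4)*(a)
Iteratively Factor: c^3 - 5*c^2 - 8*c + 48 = (c - 4)*(c^2 - c - 12) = (c - 4)*(c + 3)*(c - 4)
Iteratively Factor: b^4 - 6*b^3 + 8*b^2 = (b)*(b^3 - 6*b^2 + 8*b) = b*(b - 2)*(b^2 - 4*b) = b*(b - 4)*(b - 2)*(b)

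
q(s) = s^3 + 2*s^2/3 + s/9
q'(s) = 3*s^2 + 4*s/3 + 1/9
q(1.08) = 2.16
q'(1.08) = 5.05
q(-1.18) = -0.85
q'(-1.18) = 2.71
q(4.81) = 127.24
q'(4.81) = 75.93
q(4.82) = 128.00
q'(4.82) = 76.23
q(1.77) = 7.83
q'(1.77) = 11.87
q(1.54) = 5.40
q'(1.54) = 9.28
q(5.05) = 146.35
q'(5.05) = 83.35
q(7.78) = 512.13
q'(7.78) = 192.07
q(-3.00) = -21.33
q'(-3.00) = 23.11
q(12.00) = 1825.33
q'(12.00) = 448.11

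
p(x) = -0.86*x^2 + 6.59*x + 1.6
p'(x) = 6.59 - 1.72*x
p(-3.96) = -37.98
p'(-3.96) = 13.40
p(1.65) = 10.13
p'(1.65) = 3.75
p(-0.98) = -5.68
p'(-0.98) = 8.28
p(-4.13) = -40.29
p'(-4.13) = 13.69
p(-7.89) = -103.93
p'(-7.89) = 20.16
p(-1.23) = -7.81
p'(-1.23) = 8.71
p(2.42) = 12.51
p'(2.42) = 2.43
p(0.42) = 4.22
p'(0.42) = 5.87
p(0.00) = 1.60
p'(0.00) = 6.59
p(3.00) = 13.63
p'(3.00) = 1.43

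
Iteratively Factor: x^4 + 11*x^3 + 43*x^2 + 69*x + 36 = (x + 3)*(x^3 + 8*x^2 + 19*x + 12) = (x + 3)*(x + 4)*(x^2 + 4*x + 3) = (x + 1)*(x + 3)*(x + 4)*(x + 3)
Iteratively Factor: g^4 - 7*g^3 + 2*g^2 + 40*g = (g)*(g^3 - 7*g^2 + 2*g + 40) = g*(g - 4)*(g^2 - 3*g - 10) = g*(g - 5)*(g - 4)*(g + 2)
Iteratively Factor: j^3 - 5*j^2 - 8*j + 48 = (j - 4)*(j^2 - j - 12) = (j - 4)*(j + 3)*(j - 4)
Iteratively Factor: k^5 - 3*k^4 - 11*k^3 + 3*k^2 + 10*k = (k - 5)*(k^4 + 2*k^3 - k^2 - 2*k) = (k - 5)*(k - 1)*(k^3 + 3*k^2 + 2*k) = (k - 5)*(k - 1)*(k + 2)*(k^2 + k) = (k - 5)*(k - 1)*(k + 1)*(k + 2)*(k)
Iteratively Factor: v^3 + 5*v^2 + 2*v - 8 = (v + 2)*(v^2 + 3*v - 4) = (v - 1)*(v + 2)*(v + 4)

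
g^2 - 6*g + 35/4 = (g - 7/2)*(g - 5/2)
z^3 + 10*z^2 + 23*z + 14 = (z + 1)*(z + 2)*(z + 7)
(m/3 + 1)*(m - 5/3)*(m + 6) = m^3/3 + 22*m^2/9 + m - 10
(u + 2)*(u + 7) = u^2 + 9*u + 14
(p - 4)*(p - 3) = p^2 - 7*p + 12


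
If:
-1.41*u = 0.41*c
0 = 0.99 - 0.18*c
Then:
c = 5.50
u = -1.60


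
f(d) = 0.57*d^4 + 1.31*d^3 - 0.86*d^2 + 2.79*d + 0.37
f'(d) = 2.28*d^3 + 3.93*d^2 - 1.72*d + 2.79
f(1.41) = 8.52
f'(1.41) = 14.57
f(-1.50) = -7.29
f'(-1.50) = 6.52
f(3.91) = 209.66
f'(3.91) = 192.44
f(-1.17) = -5.10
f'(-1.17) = 6.53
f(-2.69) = -9.01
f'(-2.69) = -8.53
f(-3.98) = 36.08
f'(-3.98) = -71.85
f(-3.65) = 16.20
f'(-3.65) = -49.44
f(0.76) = 2.76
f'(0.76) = 4.75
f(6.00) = 1007.83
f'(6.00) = 626.43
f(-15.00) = 24200.02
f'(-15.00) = -6782.16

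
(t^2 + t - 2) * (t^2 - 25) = t^4 + t^3 - 27*t^2 - 25*t + 50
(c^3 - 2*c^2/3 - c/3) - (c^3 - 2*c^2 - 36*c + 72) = 4*c^2/3 + 107*c/3 - 72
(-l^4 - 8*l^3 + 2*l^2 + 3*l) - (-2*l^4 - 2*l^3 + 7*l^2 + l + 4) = l^4 - 6*l^3 - 5*l^2 + 2*l - 4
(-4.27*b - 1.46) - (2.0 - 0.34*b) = -3.93*b - 3.46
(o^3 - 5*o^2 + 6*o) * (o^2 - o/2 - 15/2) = o^5 - 11*o^4/2 + o^3 + 69*o^2/2 - 45*o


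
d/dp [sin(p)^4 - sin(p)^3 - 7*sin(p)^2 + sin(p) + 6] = (4*sin(p)^3 - 3*sin(p)^2 - 14*sin(p) + 1)*cos(p)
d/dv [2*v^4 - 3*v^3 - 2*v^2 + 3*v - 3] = 8*v^3 - 9*v^2 - 4*v + 3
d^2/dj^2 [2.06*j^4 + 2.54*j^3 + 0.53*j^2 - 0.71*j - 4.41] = 24.72*j^2 + 15.24*j + 1.06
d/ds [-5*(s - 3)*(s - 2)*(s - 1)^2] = -20*s^3 + 105*s^2 - 170*s + 85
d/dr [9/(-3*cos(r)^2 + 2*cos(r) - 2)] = 18*(1 - 3*cos(r))*sin(r)/(3*cos(r)^2 - 2*cos(r) + 2)^2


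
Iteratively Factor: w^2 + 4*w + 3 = (w + 3)*(w + 1)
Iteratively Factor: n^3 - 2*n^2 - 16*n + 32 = (n + 4)*(n^2 - 6*n + 8) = (n - 4)*(n + 4)*(n - 2)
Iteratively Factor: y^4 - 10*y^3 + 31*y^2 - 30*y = (y)*(y^3 - 10*y^2 + 31*y - 30) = y*(y - 5)*(y^2 - 5*y + 6) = y*(y - 5)*(y - 2)*(y - 3)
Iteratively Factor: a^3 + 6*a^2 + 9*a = (a + 3)*(a^2 + 3*a) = (a + 3)^2*(a)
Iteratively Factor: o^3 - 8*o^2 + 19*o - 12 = (o - 1)*(o^2 - 7*o + 12) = (o - 3)*(o - 1)*(o - 4)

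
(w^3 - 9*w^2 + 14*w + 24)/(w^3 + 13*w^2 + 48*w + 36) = (w^2 - 10*w + 24)/(w^2 + 12*w + 36)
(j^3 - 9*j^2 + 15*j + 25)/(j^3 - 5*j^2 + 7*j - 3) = (j^3 - 9*j^2 + 15*j + 25)/(j^3 - 5*j^2 + 7*j - 3)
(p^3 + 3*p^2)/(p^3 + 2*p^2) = (p + 3)/(p + 2)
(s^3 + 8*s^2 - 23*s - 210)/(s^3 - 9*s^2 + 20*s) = (s^2 + 13*s + 42)/(s*(s - 4))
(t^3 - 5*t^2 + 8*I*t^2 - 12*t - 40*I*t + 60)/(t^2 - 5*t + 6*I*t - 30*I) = t + 2*I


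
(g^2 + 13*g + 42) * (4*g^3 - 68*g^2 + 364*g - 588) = 4*g^5 - 16*g^4 - 352*g^3 + 1288*g^2 + 7644*g - 24696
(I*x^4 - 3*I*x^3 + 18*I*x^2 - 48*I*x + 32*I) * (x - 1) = I*x^5 - 4*I*x^4 + 21*I*x^3 - 66*I*x^2 + 80*I*x - 32*I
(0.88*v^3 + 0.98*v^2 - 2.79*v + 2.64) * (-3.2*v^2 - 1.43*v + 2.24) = -2.816*v^5 - 4.3944*v^4 + 9.4978*v^3 - 2.2631*v^2 - 10.0248*v + 5.9136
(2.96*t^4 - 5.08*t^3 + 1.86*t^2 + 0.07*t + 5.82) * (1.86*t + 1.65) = 5.5056*t^5 - 4.5648*t^4 - 4.9224*t^3 + 3.1992*t^2 + 10.9407*t + 9.603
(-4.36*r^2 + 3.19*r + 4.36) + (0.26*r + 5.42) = -4.36*r^2 + 3.45*r + 9.78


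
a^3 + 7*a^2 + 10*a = a*(a + 2)*(a + 5)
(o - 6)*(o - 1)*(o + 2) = o^3 - 5*o^2 - 8*o + 12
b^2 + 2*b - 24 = (b - 4)*(b + 6)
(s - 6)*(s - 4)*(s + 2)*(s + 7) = s^4 - s^3 - 52*s^2 + 76*s + 336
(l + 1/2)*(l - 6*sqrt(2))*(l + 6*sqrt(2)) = l^3 + l^2/2 - 72*l - 36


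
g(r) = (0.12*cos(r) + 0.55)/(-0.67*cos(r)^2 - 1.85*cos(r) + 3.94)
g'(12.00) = 0.32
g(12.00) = 0.34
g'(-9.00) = 0.01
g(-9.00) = 0.09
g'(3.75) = 0.02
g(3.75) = 0.09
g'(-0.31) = 0.28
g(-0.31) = 0.42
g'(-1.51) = 0.10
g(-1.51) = 0.15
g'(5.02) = 0.15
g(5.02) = 0.18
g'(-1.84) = 0.07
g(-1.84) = 0.12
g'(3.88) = 0.03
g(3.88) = 0.09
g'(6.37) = -0.10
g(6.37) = 0.47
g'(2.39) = -0.03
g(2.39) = 0.09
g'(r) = (-1.34*sin(r)*cos(r) - 1.85*sin(r))*(0.12*cos(r) + 0.55)/(-0.67*cos(r)^2 - 1.85*cos(r) + 3.94)^2 - 0.12*sin(r)/(-0.67*cos(r)^2 - 1.85*cos(r) + 3.94) = (0.0804*sin(r)^2 - 0.737*cos(r) - 1.5707)*sin(r)/(0.67*cos(r)^2 + 1.85*cos(r) - 3.94)^2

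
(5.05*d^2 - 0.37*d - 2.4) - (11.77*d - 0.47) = 5.05*d^2 - 12.14*d - 1.93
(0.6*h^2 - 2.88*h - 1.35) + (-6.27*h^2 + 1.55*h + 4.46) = -5.67*h^2 - 1.33*h + 3.11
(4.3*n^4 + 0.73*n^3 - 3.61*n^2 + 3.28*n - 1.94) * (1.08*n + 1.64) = 4.644*n^5 + 7.8404*n^4 - 2.7016*n^3 - 2.378*n^2 + 3.284*n - 3.1816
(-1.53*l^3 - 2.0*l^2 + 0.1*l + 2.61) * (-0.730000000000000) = 1.1169*l^3 + 1.46*l^2 - 0.073*l - 1.9053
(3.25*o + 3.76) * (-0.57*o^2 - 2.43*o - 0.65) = -1.8525*o^3 - 10.0407*o^2 - 11.2493*o - 2.444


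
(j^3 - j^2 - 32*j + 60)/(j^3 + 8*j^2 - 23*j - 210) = (j - 2)/(j + 7)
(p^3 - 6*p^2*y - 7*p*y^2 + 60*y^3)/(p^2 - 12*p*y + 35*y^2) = (-p^2 + p*y + 12*y^2)/(-p + 7*y)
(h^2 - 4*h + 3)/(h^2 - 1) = (h - 3)/(h + 1)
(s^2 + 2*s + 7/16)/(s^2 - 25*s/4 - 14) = (s + 1/4)/(s - 8)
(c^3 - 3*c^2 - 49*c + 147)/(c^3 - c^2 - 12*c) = (-c^3 + 3*c^2 + 49*c - 147)/(c*(-c^2 + c + 12))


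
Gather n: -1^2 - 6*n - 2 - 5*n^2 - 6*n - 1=-5*n^2 - 12*n - 4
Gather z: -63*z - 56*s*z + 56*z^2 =56*z^2 + z*(-56*s - 63)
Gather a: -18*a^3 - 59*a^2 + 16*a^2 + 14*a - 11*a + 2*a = -18*a^3 - 43*a^2 + 5*a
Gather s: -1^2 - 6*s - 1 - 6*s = -12*s - 2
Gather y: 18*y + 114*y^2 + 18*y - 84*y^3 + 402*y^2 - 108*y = -84*y^3 + 516*y^2 - 72*y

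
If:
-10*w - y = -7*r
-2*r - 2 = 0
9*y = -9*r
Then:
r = -1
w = -4/5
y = 1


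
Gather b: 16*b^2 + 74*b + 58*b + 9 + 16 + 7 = 16*b^2 + 132*b + 32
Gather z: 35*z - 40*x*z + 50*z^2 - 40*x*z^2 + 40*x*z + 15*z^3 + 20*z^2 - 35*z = 15*z^3 + z^2*(70 - 40*x)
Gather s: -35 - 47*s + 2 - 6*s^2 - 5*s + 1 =-6*s^2 - 52*s - 32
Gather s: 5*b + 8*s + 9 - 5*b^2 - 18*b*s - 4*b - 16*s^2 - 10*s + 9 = -5*b^2 + b - 16*s^2 + s*(-18*b - 2) + 18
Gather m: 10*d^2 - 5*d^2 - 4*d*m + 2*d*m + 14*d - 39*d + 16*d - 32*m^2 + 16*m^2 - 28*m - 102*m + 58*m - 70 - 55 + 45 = 5*d^2 - 9*d - 16*m^2 + m*(-2*d - 72) - 80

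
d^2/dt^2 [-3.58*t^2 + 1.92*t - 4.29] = -7.16000000000000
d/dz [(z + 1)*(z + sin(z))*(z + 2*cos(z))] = -(z + 1)*(z + sin(z))*(2*sin(z) - 1) + (z + 1)*(z + 2*cos(z))*(cos(z) + 1) + (z + sin(z))*(z + 2*cos(z))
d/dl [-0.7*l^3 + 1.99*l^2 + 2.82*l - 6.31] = -2.1*l^2 + 3.98*l + 2.82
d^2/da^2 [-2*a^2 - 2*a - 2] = -4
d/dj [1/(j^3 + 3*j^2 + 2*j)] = (-3*j^2 - 6*j - 2)/(j^2*(j^2 + 3*j + 2)^2)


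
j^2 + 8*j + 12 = (j + 2)*(j + 6)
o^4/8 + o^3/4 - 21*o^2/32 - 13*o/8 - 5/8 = (o/4 + 1/2)*(o/2 + 1)*(o - 5/2)*(o + 1/2)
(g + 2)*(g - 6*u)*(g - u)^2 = g^4 - 8*g^3*u + 2*g^3 + 13*g^2*u^2 - 16*g^2*u - 6*g*u^3 + 26*g*u^2 - 12*u^3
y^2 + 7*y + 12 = (y + 3)*(y + 4)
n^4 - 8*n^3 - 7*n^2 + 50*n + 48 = (n - 8)*(n - 3)*(n + 1)*(n + 2)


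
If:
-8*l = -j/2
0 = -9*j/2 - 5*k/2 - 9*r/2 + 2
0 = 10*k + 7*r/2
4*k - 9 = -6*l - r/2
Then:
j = 3672/577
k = 1484/577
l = 459/1154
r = -4240/577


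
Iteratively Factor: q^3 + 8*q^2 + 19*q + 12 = (q + 1)*(q^2 + 7*q + 12) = (q + 1)*(q + 3)*(q + 4)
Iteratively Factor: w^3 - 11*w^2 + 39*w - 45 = (w - 5)*(w^2 - 6*w + 9) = (w - 5)*(w - 3)*(w - 3)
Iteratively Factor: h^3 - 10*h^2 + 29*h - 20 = (h - 4)*(h^2 - 6*h + 5) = (h - 4)*(h - 1)*(h - 5)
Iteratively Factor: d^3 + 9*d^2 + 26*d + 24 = (d + 4)*(d^2 + 5*d + 6) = (d + 3)*(d + 4)*(d + 2)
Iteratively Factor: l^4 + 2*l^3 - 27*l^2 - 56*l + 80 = (l + 4)*(l^3 - 2*l^2 - 19*l + 20) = (l - 5)*(l + 4)*(l^2 + 3*l - 4) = (l - 5)*(l - 1)*(l + 4)*(l + 4)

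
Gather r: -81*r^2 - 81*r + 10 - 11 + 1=-81*r^2 - 81*r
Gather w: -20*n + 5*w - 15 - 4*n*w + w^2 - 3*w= -20*n + w^2 + w*(2 - 4*n) - 15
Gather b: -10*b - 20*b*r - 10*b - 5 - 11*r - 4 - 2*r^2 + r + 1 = b*(-20*r - 20) - 2*r^2 - 10*r - 8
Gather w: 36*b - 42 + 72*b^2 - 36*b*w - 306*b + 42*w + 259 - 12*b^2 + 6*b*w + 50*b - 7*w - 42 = 60*b^2 - 220*b + w*(35 - 30*b) + 175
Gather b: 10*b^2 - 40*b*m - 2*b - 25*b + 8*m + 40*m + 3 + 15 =10*b^2 + b*(-40*m - 27) + 48*m + 18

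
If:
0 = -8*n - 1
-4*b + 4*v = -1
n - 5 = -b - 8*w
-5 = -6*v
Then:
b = 13/12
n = -1/8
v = 5/6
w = 97/192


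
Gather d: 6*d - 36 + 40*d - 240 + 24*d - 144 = 70*d - 420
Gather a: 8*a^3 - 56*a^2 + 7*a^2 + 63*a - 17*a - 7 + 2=8*a^3 - 49*a^2 + 46*a - 5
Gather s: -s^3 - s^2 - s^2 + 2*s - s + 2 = -s^3 - 2*s^2 + s + 2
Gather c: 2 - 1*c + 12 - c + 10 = 24 - 2*c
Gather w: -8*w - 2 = -8*w - 2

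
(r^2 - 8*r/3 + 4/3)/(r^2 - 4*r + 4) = (r - 2/3)/(r - 2)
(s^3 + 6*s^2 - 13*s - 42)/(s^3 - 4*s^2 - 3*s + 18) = (s + 7)/(s - 3)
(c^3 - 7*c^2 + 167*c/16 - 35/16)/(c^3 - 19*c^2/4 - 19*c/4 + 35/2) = (c - 1/4)/(c + 2)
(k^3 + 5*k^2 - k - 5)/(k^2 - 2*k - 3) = (k^2 + 4*k - 5)/(k - 3)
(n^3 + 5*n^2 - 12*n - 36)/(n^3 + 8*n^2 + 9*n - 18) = (n^2 - n - 6)/(n^2 + 2*n - 3)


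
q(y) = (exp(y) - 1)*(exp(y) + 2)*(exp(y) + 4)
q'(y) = (exp(y) - 1)*(exp(y) + 2)*exp(y) + (exp(y) - 1)*(exp(y) + 4)*exp(y) + (exp(y) + 2)*(exp(y) + 4)*exp(y)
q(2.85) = 6687.67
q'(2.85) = 18523.51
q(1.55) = 217.00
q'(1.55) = 545.16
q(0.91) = 43.16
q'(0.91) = 112.69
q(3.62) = 59089.22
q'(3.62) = 170171.85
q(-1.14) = -6.82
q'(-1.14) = 1.76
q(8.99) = 516645653834.46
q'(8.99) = 1549615130364.36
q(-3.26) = -7.92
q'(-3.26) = 0.09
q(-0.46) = -4.49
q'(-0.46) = 6.00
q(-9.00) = -8.00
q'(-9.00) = 0.00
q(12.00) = 4311363993051346.03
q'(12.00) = 12933959532892393.70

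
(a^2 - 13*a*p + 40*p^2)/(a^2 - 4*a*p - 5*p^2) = (a - 8*p)/(a + p)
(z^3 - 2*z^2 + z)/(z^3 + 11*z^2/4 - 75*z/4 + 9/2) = 4*z*(z^2 - 2*z + 1)/(4*z^3 + 11*z^2 - 75*z + 18)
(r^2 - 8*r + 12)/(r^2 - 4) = (r - 6)/(r + 2)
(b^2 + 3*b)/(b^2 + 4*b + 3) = b/(b + 1)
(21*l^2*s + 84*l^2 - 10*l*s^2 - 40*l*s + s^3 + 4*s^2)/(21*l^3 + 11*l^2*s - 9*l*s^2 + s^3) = (s + 4)/(l + s)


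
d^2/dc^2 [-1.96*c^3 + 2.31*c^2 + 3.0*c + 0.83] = 4.62 - 11.76*c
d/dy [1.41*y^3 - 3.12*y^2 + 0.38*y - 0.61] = 4.23*y^2 - 6.24*y + 0.38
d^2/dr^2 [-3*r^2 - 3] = -6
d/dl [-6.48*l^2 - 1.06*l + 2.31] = -12.96*l - 1.06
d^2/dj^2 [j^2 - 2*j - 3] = 2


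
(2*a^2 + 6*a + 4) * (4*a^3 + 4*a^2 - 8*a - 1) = 8*a^5 + 32*a^4 + 24*a^3 - 34*a^2 - 38*a - 4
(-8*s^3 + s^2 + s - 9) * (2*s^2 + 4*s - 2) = -16*s^5 - 30*s^4 + 22*s^3 - 16*s^2 - 38*s + 18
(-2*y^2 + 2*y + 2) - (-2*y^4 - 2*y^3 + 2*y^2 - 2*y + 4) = 2*y^4 + 2*y^3 - 4*y^2 + 4*y - 2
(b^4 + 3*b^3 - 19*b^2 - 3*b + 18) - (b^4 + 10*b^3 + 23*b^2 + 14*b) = -7*b^3 - 42*b^2 - 17*b + 18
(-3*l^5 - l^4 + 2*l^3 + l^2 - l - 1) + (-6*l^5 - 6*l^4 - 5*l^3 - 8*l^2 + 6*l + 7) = -9*l^5 - 7*l^4 - 3*l^3 - 7*l^2 + 5*l + 6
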